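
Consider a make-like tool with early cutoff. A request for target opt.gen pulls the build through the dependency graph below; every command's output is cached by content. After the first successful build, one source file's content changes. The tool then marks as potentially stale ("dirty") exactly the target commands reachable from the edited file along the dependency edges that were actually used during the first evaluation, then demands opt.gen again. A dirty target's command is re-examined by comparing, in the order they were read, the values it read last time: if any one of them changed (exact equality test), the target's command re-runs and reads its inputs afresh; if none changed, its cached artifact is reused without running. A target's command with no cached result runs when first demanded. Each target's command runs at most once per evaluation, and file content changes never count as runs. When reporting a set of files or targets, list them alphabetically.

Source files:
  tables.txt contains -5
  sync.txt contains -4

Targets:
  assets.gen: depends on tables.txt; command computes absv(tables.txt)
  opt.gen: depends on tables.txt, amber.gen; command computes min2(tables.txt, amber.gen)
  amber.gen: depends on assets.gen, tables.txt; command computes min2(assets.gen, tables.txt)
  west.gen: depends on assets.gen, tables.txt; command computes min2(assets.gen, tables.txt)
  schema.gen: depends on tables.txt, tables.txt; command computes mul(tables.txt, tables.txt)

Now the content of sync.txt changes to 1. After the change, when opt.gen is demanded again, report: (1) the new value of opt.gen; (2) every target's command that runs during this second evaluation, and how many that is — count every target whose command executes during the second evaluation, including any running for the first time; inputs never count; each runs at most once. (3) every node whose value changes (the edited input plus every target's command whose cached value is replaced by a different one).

First demand of the output computes:
  assets.gen = absv(-5) = 5
  amber.gen = min2(5, -5) = -5
  opt.gen = min2(-5, -5) = -5

After the edit, cleaning proceeds:
  no node depends on sync.txt at all; the second demand re-runs nothing.

Note the shortcut — nothing in the graph depends on sync.txt at all, so no recomputation happens.

Demanding opt.gen again yields -5.
0 target commands run: none.
The nodes whose values change: sync.txt.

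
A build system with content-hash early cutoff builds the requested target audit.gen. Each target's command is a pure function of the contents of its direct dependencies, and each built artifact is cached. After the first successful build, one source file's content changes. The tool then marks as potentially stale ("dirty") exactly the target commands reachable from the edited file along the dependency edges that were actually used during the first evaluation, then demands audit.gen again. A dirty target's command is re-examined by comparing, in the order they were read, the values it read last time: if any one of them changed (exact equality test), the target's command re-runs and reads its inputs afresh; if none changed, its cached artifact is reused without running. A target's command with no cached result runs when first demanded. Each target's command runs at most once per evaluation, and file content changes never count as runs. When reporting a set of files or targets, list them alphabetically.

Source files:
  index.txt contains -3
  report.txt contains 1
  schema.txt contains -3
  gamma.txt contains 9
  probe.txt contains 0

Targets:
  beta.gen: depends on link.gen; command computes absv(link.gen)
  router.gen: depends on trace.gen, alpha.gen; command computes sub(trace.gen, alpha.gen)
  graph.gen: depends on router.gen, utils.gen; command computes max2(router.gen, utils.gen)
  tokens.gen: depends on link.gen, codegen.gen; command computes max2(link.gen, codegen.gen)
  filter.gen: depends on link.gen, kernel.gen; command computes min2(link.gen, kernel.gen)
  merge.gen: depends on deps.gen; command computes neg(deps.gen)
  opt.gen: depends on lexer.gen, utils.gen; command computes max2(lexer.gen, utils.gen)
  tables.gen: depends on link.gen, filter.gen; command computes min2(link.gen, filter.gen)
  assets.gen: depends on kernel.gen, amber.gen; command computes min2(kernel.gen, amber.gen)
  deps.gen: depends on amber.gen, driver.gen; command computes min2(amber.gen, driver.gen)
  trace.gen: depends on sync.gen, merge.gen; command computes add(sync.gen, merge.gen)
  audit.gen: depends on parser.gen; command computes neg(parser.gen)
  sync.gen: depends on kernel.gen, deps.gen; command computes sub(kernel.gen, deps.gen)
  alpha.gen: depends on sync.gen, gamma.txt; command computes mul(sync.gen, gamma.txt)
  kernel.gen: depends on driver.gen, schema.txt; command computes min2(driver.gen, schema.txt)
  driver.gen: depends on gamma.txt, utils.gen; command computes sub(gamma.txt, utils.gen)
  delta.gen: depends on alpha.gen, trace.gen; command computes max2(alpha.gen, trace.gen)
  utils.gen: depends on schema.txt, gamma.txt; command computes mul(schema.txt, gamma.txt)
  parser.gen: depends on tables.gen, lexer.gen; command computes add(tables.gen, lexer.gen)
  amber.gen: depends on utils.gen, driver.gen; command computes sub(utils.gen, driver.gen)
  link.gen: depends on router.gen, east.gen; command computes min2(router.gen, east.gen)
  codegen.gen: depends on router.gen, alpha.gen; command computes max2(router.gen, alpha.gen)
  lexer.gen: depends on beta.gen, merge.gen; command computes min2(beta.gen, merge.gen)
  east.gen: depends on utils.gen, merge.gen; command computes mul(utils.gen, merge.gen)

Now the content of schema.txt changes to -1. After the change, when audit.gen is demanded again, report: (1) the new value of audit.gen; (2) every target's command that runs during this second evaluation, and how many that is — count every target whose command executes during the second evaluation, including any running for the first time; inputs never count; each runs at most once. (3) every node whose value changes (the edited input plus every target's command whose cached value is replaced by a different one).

New value of audit.gen: 216.
Target commands that run: alpha.gen, amber.gen, audit.gen, beta.gen, deps.gen, driver.gen, east.gen, filter.gen, kernel.gen, lexer.gen, link.gen, merge.gen, parser.gen, router.gen, sync.gen, tables.gen, trace.gen, utils.gen — 18 in total.
Values that change: alpha.gen, amber.gen, audit.gen, beta.gen, deps.gen, driver.gen, east.gen, filter.gen, kernel.gen, lexer.gen, link.gen, merge.gen, parser.gen, router.gen, schema.txt, sync.gen, tables.gen, trace.gen, utils.gen.

First evaluation (everything demanded from the output):
  utils.gen = mul(-3, 9) = -27
  driver.gen = sub(9, -27) = 36
  amber.gen = sub(-27, 36) = -63
  deps.gen = min2(-63, 36) = -63
  kernel.gen = min2(36, -3) = -3
  merge.gen = neg(-63) = 63
  east.gen = mul(-27, 63) = -1701
  sync.gen = sub(-3, -63) = 60
  alpha.gen = mul(60, 9) = 540
  trace.gen = add(60, 63) = 123
  router.gen = sub(123, 540) = -417
  link.gen = min2(-417, -1701) = -1701
  beta.gen = absv(-1701) = 1701
  filter.gen = min2(-1701, -3) = -1701
  lexer.gen = min2(1701, 63) = 63
  tables.gen = min2(-1701, -1701) = -1701
  parser.gen = add(-1701, 63) = -1638
  audit.gen = neg(-1638) = 1638

Propagation after the edit:
  utils.gen: runs — schema.txt -3->-1; result -9.
  driver.gen: runs — utils.gen -27->-9; result 18.
  amber.gen: runs — utils.gen -27->-9; driver.gen 36->18; result -27.
  deps.gen: runs — amber.gen -63->-27; driver.gen 36->18; result -27.
  kernel.gen: runs — driver.gen 36->18; schema.txt -3->-1; result -1.
  merge.gen: runs — deps.gen -63->-27; result 27.
  east.gen: runs — utils.gen -27->-9; merge.gen 63->27; result -243.
  sync.gen: runs — kernel.gen -3->-1; deps.gen -63->-27; result 26.
  alpha.gen: runs — sync.gen 60->26; result 234.
  trace.gen: runs — sync.gen 60->26; merge.gen 63->27; result 53.
  router.gen: runs — trace.gen 123->53; alpha.gen 540->234; result -181.
  link.gen: runs — router.gen -417->-181; east.gen -1701->-243; result -243.
  beta.gen: runs — link.gen -1701->-243; result 243.
  filter.gen: runs — link.gen -1701->-243; kernel.gen -3->-1; result -243.
  lexer.gen: runs — beta.gen 1701->243; merge.gen 63->27; result 27.
  tables.gen: runs — link.gen -1701->-243; filter.gen -1701->-243; result -243.
  parser.gen: runs — tables.gen -1701->-243; lexer.gen 63->27; result -216.
  audit.gen: runs — parser.gen -1638->-216; result 216.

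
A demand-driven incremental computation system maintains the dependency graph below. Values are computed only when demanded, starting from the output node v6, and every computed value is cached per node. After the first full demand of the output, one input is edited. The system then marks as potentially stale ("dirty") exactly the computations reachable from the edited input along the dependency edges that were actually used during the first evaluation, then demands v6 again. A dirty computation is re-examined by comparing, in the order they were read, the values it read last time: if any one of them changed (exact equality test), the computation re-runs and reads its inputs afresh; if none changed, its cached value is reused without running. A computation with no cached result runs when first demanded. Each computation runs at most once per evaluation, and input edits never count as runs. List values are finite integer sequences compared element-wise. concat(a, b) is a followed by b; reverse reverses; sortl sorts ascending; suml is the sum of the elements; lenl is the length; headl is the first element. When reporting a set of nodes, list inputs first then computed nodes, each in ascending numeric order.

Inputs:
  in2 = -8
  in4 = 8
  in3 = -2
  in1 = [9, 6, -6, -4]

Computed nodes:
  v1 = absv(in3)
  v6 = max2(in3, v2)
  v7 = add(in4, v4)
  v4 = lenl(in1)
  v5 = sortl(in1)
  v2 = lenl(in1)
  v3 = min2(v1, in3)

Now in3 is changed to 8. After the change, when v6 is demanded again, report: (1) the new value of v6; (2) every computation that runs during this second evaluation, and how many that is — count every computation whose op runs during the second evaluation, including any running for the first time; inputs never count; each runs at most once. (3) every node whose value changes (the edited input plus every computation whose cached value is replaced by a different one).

First evaluation (everything demanded from the output):
  v2 = lenl([9, 6, -6, -4]) = 4
  v6 = max2(-2, 4) = 4

Propagation after the edit:
  v6: runs — in3 -2->8; result 8.

New value of v6: 8.
Computations that run: v6 — 1 in total.
Values that change: in3, v6.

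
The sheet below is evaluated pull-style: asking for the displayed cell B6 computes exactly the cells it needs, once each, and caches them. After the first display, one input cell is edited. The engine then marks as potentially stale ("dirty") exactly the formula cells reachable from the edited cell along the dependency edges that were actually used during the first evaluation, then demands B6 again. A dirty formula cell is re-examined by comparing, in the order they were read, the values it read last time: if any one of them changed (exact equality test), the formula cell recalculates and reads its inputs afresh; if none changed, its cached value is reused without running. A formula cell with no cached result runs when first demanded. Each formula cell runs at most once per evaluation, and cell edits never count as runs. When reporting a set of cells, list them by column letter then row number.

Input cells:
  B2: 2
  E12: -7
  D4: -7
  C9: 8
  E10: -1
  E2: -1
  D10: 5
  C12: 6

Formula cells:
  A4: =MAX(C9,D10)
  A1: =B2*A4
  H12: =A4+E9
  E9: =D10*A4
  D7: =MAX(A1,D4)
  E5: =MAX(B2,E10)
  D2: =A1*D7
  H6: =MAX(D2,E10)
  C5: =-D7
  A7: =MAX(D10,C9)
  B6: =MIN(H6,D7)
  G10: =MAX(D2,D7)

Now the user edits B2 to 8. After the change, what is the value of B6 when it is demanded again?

First demand of the output computes:
  A4 = MAX(8, 5) = 8
  A1 = 2 * 8 = 16
  D7 = MAX(16, -7) = 16
  D2 = 16 * 16 = 256
  H6 = MAX(256, -1) = 256
  B6 = MIN(256, 16) = 16

After the edit, cleaning proceeds:
  A1: a read changed (B2 2->8) — executes, giving 64.
  D7: a read changed (A1 16->64) — executes, giving 64.
  D2: a read changed (A1 16->64; D7 16->64) — executes, giving 4096.
  H6: a read changed (D2 256->4096) — executes, giving 4096.
  B6: a read changed (H6 256->4096; D7 16->64) — executes, giving 64.

Demanding B6 again yields 64.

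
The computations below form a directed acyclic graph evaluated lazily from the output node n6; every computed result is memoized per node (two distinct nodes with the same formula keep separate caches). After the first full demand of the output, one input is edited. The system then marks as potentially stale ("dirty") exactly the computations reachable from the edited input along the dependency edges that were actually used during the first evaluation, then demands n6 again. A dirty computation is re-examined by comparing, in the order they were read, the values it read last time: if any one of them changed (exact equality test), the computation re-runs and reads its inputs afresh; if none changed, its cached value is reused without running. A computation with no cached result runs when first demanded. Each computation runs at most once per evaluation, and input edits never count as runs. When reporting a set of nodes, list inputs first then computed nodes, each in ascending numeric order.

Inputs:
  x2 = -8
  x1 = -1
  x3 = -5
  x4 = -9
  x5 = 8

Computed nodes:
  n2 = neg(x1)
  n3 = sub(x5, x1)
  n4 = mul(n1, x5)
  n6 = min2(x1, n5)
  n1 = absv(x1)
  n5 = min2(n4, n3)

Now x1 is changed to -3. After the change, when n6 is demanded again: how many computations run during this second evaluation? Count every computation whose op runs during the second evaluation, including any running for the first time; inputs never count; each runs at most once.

First demand of the output computes:
  n1 = absv(-1) = 1
  n3 = sub(8, -1) = 9
  n4 = mul(1, 8) = 8
  n5 = min2(8, 9) = 8
  n6 = min2(-1, 8) = -1

After the edit, cleaning proceeds:
  n1: a read changed (x1 -1->-3) — executes, giving 3.
  n3: a read changed (x1 -1->-3) — executes, giving 11.
  n4: a read changed (n1 1->3) — executes, giving 24.
  n5: a read changed (n4 8->24; n3 9->11) — executes, giving 11.
  n6: a read changed (x1 -1->-3; n5 8->11) — executes, giving -3.

5 computations run: n1, n3, n4, n5, n6.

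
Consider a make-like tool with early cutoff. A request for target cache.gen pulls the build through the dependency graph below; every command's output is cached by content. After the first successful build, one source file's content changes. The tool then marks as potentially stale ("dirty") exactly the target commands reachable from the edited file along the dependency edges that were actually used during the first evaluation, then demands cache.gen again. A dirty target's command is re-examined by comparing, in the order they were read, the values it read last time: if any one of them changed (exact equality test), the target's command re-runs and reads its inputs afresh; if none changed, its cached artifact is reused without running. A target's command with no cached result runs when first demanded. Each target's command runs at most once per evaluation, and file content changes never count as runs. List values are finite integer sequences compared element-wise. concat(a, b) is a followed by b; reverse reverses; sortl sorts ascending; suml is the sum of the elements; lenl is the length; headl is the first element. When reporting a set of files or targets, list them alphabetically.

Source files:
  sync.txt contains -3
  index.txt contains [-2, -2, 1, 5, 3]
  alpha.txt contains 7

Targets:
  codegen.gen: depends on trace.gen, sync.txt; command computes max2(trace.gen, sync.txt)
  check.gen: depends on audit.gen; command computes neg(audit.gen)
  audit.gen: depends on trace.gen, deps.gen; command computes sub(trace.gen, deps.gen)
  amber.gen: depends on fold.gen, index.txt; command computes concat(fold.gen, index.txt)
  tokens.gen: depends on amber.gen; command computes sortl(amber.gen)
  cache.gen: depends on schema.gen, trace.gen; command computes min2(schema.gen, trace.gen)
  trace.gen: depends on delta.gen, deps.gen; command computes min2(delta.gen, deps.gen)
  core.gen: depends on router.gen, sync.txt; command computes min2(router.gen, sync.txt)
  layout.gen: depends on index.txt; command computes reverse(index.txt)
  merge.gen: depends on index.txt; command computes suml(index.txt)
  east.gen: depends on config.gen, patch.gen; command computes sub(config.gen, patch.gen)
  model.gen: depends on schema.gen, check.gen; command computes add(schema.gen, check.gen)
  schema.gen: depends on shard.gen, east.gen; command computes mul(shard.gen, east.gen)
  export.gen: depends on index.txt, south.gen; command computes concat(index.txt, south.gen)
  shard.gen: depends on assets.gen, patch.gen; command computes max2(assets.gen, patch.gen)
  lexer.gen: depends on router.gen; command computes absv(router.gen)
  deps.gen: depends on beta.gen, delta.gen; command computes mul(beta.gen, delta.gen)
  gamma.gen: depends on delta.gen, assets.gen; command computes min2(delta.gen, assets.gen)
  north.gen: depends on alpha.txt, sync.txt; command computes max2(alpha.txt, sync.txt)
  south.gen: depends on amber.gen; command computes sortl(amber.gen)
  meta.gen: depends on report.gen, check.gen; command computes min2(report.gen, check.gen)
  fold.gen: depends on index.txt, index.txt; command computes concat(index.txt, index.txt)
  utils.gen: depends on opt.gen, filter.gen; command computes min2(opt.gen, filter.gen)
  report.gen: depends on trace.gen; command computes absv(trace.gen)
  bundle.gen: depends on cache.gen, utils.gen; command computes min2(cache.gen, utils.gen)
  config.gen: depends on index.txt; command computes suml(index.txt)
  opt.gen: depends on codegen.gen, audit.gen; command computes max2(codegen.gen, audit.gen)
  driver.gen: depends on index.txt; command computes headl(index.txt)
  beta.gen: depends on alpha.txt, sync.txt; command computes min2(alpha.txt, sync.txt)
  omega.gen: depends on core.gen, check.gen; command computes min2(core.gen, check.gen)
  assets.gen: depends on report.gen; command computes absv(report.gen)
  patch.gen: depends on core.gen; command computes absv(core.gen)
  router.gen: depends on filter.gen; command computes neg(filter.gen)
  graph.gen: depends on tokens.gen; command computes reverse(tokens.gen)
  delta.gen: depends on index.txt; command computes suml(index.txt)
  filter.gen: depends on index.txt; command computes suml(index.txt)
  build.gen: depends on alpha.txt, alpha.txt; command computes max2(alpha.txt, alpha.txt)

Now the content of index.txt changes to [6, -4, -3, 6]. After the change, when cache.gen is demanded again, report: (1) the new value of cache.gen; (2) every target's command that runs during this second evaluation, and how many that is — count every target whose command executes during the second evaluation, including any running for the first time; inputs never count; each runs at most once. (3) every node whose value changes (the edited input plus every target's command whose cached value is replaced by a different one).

First demand of the output computes:
  beta.gen = min2(7, -3) = -3
  config.gen = suml([-2, -2, 1, 5, 3]) = 5
  delta.gen = suml([-2, -2, 1, 5, 3]) = 5
  deps.gen = mul(-3, 5) = -15
  filter.gen = suml([-2, -2, 1, 5, 3]) = 5
  router.gen = neg(5) = -5
  core.gen = min2(-5, -3) = -5
  patch.gen = absv(-5) = 5
  east.gen = sub(5, 5) = 0
  trace.gen = min2(5, -15) = -15
  report.gen = absv(-15) = 15
  assets.gen = absv(15) = 15
  shard.gen = max2(15, 5) = 15
  schema.gen = mul(15, 0) = 0
  cache.gen = min2(0, -15) = -15

After the edit, cleaning proceeds:
  config.gen: a read changed (index.txt [-2, -2, 1, 5, 3]->[6, -4, -3, 6]) — executes, giving 5 — identical to its old value.
  delta.gen: a read changed (index.txt [-2, -2, 1, 5, 3]->[6, -4, -3, 6]) — executes, giving 5 — identical to its old value.
  deps.gen: dirty, but its reads are unchanged (beta.gen unchanged, delta.gen unchanged); cached -15 stands.
  filter.gen: a read changed (index.txt [-2, -2, 1, 5, 3]->[6, -4, -3, 6]) — executes, giving 5 — identical to its old value.
  router.gen: dirty, but its reads are unchanged (filter.gen unchanged); cached -5 stands.
  core.gen: dirty, but its reads are unchanged (router.gen unchanged, sync.txt unchanged); cached -5 stands.
  patch.gen: dirty, but its reads are unchanged (core.gen unchanged); cached 5 stands.
  east.gen: dirty, but its reads are unchanged (config.gen unchanged, patch.gen unchanged); cached 0 stands.
  trace.gen: dirty, but its reads are unchanged (delta.gen unchanged, deps.gen unchanged); cached -15 stands.
  report.gen: dirty, but its reads are unchanged (trace.gen unchanged); cached 15 stands.
  assets.gen: dirty, but its reads are unchanged (report.gen unchanged); cached 15 stands.
  shard.gen: dirty, but its reads are unchanged (assets.gen unchanged, patch.gen unchanged); cached 15 stands.
  schema.gen: dirty, but its reads are unchanged (shard.gen unchanged, east.gen unchanged); cached 0 stands.
  cache.gen: dirty, but its reads are unchanged (schema.gen unchanged, trace.gen unchanged); cached -15 stands.

Note where the cutoff bites: deps.gen is checked, finds nothing changed, and keeps its cache.

Demanding cache.gen again yields -15.
3 target commands run: config.gen, delta.gen, filter.gen.
The nodes whose values change: index.txt.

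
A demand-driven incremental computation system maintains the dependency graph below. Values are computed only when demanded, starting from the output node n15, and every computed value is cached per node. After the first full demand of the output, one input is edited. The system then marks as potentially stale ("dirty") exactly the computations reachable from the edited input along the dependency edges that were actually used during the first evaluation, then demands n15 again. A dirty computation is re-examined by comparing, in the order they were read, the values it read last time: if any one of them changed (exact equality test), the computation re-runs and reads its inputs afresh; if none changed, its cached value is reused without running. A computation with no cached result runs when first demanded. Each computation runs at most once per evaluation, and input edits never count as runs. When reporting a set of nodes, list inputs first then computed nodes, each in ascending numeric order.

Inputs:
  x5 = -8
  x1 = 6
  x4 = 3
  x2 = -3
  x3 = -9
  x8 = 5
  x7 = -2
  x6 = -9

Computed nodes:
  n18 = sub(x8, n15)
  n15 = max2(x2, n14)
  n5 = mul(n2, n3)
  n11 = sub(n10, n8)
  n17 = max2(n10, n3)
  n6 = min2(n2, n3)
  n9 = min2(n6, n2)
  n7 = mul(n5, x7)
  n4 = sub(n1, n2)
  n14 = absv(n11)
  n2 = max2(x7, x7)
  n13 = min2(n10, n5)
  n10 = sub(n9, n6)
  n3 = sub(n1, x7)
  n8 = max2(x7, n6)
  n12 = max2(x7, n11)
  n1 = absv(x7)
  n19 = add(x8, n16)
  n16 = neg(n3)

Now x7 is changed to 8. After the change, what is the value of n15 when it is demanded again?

First evaluation (everything demanded from the output):
  n1 = absv(-2) = 2
  n2 = max2(-2, -2) = -2
  n3 = sub(2, -2) = 4
  n6 = min2(-2, 4) = -2
  n8 = max2(-2, -2) = -2
  n9 = min2(-2, -2) = -2
  n10 = sub(-2, -2) = 0
  n11 = sub(0, -2) = 2
  n14 = absv(2) = 2
  n15 = max2(-3, 2) = 2

Propagation after the edit:
  n1: runs — x7 -2->8; result 8.
  n2: runs — x7 -2->8; x7 -2->8; result 8.
  n3: runs — n1 2->8; x7 -2->8; result 0.
  n6: runs — n2 -2->8; n3 4->0; result 0.
  n8: runs — x7 -2->8; n6 -2->0; result 8.
  n9: runs — n6 -2->0; n2 -2->8; result 0.
  n10: runs — n9 -2->0; n6 -2->0; result 0 (same value as before).
  n11: runs — n8 -2->8; result -8.
  n14: runs — n11 2->-8; result 8.
  n15: runs — n14 2->8; result 8.

New value of n15: 8.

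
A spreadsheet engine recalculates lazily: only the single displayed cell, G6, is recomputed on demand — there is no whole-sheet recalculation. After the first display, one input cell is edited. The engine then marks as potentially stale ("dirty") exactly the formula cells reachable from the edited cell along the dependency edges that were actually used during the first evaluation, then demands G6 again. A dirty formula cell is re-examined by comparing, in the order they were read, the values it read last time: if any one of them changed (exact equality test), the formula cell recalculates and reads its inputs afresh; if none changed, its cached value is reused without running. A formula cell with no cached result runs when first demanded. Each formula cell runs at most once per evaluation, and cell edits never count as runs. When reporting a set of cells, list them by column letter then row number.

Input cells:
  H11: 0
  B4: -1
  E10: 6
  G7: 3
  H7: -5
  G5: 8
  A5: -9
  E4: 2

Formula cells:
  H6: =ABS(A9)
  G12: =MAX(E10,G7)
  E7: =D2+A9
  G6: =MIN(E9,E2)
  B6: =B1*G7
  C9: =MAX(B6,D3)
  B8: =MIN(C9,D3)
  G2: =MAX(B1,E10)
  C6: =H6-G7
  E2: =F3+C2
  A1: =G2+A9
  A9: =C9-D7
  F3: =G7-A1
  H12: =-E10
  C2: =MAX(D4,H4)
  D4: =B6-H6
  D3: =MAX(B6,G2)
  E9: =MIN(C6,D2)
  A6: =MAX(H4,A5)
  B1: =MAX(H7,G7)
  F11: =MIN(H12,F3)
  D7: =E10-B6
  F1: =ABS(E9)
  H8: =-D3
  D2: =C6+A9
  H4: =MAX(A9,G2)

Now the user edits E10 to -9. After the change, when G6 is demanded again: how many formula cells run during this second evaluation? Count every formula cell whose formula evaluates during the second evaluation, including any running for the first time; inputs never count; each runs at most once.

Formula cells that run: A1, A9, C2, C6, D2, D3, D4, D7, E2, E9, F3, G2, G6, H4, H6 — 15 in total.
Key observation: the cutoff stops propagation at C9 — its inputs' values are unchanged, so it reuses its cache.

First evaluation (everything demanded from the output):
  B1 = MAX(-5, 3) = 3
  B6 = 3 * 3 = 9
  D7 = 6 - 9 = -3
  G2 = MAX(3, 6) = 6
  D3 = MAX(9, 6) = 9
  C9 = MAX(9, 9) = 9
  A9 = 9 - -3 = 12
  A1 = 6 + 12 = 18
  F3 = 3 - 18 = -15
  H4 = MAX(12, 6) = 12
  H6 = ABS(12) = 12
  C6 = 12 - 3 = 9
  D2 = 9 + 12 = 21
  D4 = 9 - 12 = -3
  C2 = MAX(-3, 12) = 12
  E2 = -15 + 12 = -3
  E9 = MIN(9, 21) = 9
  G6 = MIN(9, -3) = -3

Propagation after the edit:
  D7: runs — E10 6->-9; result -18.
  G2: runs — E10 6->-9; result 3.
  D3: runs — G2 6->3; result 9 (same value as before).
  C9: checked — values it read are unchanged (B6 unchanged, D3 unchanged); reused cached 9 without running.
  A9: runs — D7 -3->-18; result 27.
  A1: runs — G2 6->3; A9 12->27; result 30.
  F3: runs — A1 18->30; result -27.
  H4: runs — A9 12->27; G2 6->3; result 27.
  H6: runs — A9 12->27; result 27.
  C6: runs — H6 12->27; result 24.
  D2: runs — C6 9->24; A9 12->27; result 51.
  D4: runs — H6 12->27; result -18.
  C2: runs — D4 -3->-18; H4 12->27; result 27.
  E2: runs — F3 -15->-27; C2 12->27; result 0.
  E9: runs — C6 9->24; D2 21->51; result 24.
  G6: runs — E9 9->24; E2 -3->0; result 0.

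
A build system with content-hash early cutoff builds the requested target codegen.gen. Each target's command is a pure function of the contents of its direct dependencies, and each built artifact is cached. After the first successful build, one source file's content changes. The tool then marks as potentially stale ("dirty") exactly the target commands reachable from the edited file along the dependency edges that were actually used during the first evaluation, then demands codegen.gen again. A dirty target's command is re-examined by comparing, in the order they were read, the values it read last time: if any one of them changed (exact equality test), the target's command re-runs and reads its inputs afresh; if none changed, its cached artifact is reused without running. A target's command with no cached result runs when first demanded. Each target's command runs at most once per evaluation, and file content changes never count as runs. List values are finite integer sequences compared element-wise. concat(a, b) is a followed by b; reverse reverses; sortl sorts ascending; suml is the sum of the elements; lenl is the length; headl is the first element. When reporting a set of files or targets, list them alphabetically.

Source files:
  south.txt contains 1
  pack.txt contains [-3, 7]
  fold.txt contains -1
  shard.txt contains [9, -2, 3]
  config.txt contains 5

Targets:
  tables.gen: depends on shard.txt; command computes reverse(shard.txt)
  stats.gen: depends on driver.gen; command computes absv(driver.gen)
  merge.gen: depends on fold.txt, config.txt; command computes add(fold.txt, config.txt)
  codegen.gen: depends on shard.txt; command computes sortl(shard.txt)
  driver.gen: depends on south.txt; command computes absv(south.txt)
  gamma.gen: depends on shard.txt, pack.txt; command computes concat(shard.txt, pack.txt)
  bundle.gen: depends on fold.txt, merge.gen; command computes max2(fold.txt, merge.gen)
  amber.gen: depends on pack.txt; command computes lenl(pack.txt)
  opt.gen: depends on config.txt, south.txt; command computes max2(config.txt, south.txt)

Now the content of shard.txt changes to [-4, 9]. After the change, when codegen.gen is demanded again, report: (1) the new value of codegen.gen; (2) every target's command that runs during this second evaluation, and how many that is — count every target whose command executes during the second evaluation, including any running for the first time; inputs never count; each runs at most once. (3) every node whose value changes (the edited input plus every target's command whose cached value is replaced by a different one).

New value of codegen.gen: [-4, 9].
Target commands that run: codegen.gen — 1 in total.
Values that change: codegen.gen, shard.txt.

First evaluation (everything demanded from the output):
  codegen.gen = sortl([9, -2, 3]) = [-2, 3, 9]

Propagation after the edit:
  codegen.gen: runs — shard.txt [9, -2, 3]->[-4, 9]; result [-4, 9].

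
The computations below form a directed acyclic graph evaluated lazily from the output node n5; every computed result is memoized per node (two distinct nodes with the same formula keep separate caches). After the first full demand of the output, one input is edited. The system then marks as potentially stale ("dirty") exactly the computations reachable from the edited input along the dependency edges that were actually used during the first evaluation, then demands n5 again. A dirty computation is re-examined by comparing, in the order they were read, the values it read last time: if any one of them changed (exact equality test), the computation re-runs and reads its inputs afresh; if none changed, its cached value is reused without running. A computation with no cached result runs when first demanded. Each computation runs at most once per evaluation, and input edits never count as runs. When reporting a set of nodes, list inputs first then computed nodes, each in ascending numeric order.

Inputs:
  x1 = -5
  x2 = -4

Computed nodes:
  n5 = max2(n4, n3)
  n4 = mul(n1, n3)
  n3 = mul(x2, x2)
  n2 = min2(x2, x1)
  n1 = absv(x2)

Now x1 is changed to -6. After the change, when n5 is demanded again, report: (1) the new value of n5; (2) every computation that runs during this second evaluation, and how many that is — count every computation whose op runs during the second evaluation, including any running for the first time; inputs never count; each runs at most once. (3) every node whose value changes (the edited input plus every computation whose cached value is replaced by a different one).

Demanding n5 again yields 64.
0 computations run: none.
The nodes whose values change: x1.
Note the shortcut — x1 feeds only undemanded nodes, so no recomputation happens.

First demand of the output computes:
  n1 = absv(-4) = 4
  n3 = mul(-4, -4) = 16
  n4 = mul(4, 16) = 64
  n5 = max2(64, 16) = 64

After the edit, cleaning proceeds:
  x1 only reaches undemanded nodes; the second demand re-runs nothing.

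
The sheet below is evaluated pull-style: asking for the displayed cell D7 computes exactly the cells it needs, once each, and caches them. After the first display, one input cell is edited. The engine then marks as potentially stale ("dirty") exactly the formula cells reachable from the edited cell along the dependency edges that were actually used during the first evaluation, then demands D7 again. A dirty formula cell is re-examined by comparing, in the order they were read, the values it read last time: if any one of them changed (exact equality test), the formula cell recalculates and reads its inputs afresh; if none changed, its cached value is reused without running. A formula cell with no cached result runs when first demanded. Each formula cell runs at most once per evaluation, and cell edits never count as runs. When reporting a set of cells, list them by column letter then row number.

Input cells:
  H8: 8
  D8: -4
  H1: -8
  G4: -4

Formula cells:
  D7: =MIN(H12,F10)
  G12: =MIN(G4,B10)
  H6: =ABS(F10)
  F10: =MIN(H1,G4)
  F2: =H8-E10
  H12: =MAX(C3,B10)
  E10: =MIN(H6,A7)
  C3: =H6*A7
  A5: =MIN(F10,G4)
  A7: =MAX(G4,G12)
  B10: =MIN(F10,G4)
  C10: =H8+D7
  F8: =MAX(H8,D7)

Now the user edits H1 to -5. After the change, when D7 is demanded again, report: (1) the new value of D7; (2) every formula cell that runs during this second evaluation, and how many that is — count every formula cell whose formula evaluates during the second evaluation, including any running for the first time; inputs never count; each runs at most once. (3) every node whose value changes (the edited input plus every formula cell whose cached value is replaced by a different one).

First demand of the output computes:
  F10 = MIN(-8, -4) = -8
  B10 = MIN(-8, -4) = -8
  G12 = MIN(-4, -8) = -8
  A7 = MAX(-4, -8) = -4
  H6 = ABS(-8) = 8
  C3 = 8 * -4 = -32
  H12 = MAX(-32, -8) = -8
  D7 = MIN(-8, -8) = -8

After the edit, cleaning proceeds:
  F10: a read changed (H1 -8->-5) — executes, giving -5.
  B10: a read changed (F10 -8->-5) — executes, giving -5.
  G12: a read changed (B10 -8->-5) — executes, giving -5.
  A7: a read changed (G12 -8->-5) — executes, giving -4 — identical to its old value.
  H6: a read changed (F10 -8->-5) — executes, giving 5.
  C3: a read changed (H6 8->5) — executes, giving -20.
  H12: a read changed (C3 -32->-20; B10 -8->-5) — executes, giving -5.
  D7: a read changed (H12 -8->-5; F10 -8->-5) — executes, giving -5.

Demanding D7 again yields -5.
8 formula cells run: A7, B10, C3, D7, F10, G12, H6, H12.
The nodes whose values change: B10, C3, D7, F10, G12, H1, H6, H12.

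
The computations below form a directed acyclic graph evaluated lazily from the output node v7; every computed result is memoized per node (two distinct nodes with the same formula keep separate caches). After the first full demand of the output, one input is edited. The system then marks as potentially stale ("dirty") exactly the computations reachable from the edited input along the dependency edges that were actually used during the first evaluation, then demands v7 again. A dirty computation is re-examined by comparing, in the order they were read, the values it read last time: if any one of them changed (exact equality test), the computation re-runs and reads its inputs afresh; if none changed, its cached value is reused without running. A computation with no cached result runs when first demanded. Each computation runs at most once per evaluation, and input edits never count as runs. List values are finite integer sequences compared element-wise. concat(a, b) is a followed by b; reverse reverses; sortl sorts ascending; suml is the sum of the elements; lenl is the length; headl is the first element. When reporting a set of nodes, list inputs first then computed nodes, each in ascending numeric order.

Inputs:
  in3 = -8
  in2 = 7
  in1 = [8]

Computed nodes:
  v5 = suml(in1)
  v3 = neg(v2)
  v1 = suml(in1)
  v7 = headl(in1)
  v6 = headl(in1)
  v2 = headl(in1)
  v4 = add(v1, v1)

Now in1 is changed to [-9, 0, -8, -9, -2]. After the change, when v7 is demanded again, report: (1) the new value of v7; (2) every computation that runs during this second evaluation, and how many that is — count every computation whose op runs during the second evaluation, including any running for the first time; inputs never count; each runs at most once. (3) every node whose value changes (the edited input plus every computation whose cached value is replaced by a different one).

Demanding v7 again yields -9.
1 computations run: v7.
The nodes whose values change: in1, v7.

First demand of the output computes:
  v7 = headl([8]) = 8

After the edit, cleaning proceeds:
  v7: a read changed (in1 [8]->[-9, 0, -8, -9, -2]) — executes, giving -9.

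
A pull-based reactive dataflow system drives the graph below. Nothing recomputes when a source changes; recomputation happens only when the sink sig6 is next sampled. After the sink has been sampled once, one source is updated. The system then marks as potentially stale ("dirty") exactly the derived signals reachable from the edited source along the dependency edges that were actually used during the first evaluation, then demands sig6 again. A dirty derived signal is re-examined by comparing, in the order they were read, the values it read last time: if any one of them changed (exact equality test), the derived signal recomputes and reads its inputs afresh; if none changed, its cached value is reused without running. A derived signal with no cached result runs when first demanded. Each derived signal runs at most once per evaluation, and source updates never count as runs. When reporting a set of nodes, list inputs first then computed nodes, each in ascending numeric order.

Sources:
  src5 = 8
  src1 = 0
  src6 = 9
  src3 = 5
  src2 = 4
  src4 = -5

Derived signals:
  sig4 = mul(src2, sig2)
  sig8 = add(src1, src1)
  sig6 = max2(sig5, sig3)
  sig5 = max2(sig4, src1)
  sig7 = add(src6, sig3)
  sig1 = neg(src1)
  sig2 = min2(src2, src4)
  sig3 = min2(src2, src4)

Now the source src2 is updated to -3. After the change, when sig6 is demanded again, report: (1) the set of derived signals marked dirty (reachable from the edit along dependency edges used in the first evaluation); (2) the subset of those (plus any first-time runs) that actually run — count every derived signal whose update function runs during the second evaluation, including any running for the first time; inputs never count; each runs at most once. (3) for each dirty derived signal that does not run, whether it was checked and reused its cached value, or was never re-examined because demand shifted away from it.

First evaluation (everything demanded from the output):
  sig2 = min2(4, -5) = -5
  sig3 = min2(4, -5) = -5
  sig4 = mul(4, -5) = -20
  sig5 = max2(-20, 0) = 0
  sig6 = max2(0, -5) = 0

Propagation after the edit:
  sig2: runs — src2 4->-3; result -5 (same value as before).
  sig3: runs — src2 4->-3; result -5 (same value as before).
  sig4: runs — src2 4->-3; result 15.
  sig5: runs — sig4 -20->15; result 15.
  sig6: runs — sig5 0->15; result 15.

Marked dirty: sig2, sig3, sig4, sig5, sig6.
Derived signals that run: sig2, sig3, sig4, sig5, sig6 — 5 in total.
Every dirty derived signal ran.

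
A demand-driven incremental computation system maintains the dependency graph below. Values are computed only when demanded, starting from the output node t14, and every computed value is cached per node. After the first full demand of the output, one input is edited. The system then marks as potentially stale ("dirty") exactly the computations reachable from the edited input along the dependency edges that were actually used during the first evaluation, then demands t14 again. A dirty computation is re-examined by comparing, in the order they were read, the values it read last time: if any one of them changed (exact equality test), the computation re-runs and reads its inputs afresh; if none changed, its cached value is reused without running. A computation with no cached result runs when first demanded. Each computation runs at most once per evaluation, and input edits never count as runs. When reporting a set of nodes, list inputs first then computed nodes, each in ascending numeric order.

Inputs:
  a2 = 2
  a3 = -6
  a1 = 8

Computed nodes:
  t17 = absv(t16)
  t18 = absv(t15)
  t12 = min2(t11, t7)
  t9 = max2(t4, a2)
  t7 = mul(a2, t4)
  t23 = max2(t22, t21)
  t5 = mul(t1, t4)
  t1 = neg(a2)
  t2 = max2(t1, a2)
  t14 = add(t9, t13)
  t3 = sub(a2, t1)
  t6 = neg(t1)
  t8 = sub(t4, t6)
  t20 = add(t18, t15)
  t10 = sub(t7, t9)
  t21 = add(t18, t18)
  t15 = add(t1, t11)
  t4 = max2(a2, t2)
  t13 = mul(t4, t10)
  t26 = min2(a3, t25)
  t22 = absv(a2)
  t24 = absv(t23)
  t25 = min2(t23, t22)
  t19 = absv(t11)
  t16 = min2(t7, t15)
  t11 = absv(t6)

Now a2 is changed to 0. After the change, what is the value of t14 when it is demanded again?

First evaluation (everything demanded from the output):
  t1 = neg(2) = -2
  t2 = max2(-2, 2) = 2
  t4 = max2(2, 2) = 2
  t7 = mul(2, 2) = 4
  t9 = max2(2, 2) = 2
  t10 = sub(4, 2) = 2
  t13 = mul(2, 2) = 4
  t14 = add(2, 4) = 6

Propagation after the edit:
  t1: runs — a2 2->0; result 0.
  t2: runs — t1 -2->0; a2 2->0; result 0.
  t4: runs — a2 2->0; t2 2->0; result 0.
  t7: runs — a2 2->0; t4 2->0; result 0.
  t9: runs — t4 2->0; a2 2->0; result 0.
  t10: runs — t7 4->0; t9 2->0; result 0.
  t13: runs — t4 2->0; t10 2->0; result 0.
  t14: runs — t9 2->0; t13 4->0; result 0.

New value of t14: 0.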